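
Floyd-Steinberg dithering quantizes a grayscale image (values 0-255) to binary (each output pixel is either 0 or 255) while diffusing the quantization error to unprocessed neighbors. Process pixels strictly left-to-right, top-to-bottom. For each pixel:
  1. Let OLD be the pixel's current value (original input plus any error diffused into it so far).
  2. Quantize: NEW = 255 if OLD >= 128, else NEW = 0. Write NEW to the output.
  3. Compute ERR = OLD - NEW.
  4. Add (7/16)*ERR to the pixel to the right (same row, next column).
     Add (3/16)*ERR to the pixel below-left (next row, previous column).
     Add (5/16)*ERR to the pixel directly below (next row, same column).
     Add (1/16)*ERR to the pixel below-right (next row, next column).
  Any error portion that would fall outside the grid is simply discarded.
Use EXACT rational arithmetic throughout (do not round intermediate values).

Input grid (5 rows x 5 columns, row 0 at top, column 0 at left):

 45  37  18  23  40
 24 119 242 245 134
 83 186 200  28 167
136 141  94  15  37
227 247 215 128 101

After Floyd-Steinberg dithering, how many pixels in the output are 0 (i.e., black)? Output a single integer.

(0,0): OLD=45 → NEW=0, ERR=45
(0,1): OLD=907/16 → NEW=0, ERR=907/16
(0,2): OLD=10957/256 → NEW=0, ERR=10957/256
(0,3): OLD=170907/4096 → NEW=0, ERR=170907/4096
(0,4): OLD=3817789/65536 → NEW=0, ERR=3817789/65536
(1,0): OLD=12465/256 → NEW=0, ERR=12465/256
(1,1): OLD=345815/2048 → NEW=255, ERR=-176425/2048
(1,2): OLD=15011235/65536 → NEW=255, ERR=-1700445/65536
(1,3): OLD=68232231/262144 → NEW=255, ERR=1385511/262144
(1,4): OLD=659029141/4194304 → NEW=255, ERR=-410518379/4194304
(2,0): OLD=2689069/32768 → NEW=0, ERR=2689069/32768
(2,1): OLD=202543807/1048576 → NEW=255, ERR=-64843073/1048576
(2,2): OLD=2691802621/16777216 → NEW=255, ERR=-1586387459/16777216
(2,3): OLD=-8506690393/268435456 → NEW=0, ERR=-8506690393/268435456
(2,4): OLD=527765587665/4294967296 → NEW=0, ERR=527765587665/4294967296
(3,0): OLD=2517423197/16777216 → NEW=255, ERR=-1760766883/16777216
(3,1): OLD=8477113113/134217728 → NEW=0, ERR=8477113113/134217728
(3,2): OLD=353375614819/4294967296 → NEW=0, ERR=353375614819/4294967296
(3,3): OLD=500133474603/8589934592 → NEW=0, ERR=500133474603/8589934592
(3,4): OLD=13591617384759/137438953472 → NEW=0, ERR=13591617384759/137438953472
(4,0): OLD=442479452115/2147483648 → NEW=255, ERR=-105128878125/2147483648
(4,1): OLD=17467615080531/68719476736 → NEW=255, ERR=-55851487149/68719476736
(4,2): OLD=280617574051645/1099511627776 → NEW=255, ERR=242108968765/1099511627776
(4,3): OLD=2990242974840403/17592186044416 → NEW=255, ERR=-1495764466485677/17592186044416
(4,4): OLD=27681529864609221/281474976710656 → NEW=0, ERR=27681529864609221/281474976710656
Output grid:
  Row 0: .....  (5 black, running=5)
  Row 1: .####  (1 black, running=6)
  Row 2: .##..  (3 black, running=9)
  Row 3: #....  (4 black, running=13)
  Row 4: ####.  (1 black, running=14)

Answer: 14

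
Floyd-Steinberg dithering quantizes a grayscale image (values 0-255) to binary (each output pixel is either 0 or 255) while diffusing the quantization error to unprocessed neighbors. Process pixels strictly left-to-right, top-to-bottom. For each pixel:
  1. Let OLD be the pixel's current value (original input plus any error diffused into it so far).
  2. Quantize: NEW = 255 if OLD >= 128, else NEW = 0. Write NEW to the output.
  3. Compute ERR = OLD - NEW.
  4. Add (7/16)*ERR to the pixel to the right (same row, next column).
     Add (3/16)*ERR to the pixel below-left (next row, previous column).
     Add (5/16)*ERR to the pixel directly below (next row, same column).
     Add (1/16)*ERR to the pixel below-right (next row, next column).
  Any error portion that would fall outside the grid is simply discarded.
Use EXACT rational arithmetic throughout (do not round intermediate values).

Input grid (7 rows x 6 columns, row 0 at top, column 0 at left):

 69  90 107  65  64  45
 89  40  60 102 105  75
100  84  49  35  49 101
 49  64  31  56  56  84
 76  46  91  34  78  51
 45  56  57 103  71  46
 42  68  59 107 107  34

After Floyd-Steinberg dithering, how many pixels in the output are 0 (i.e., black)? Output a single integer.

(0,0): OLD=69 → NEW=0, ERR=69
(0,1): OLD=1923/16 → NEW=0, ERR=1923/16
(0,2): OLD=40853/256 → NEW=255, ERR=-24427/256
(0,3): OLD=95251/4096 → NEW=0, ERR=95251/4096
(0,4): OLD=4861061/65536 → NEW=0, ERR=4861061/65536
(0,5): OLD=81213347/1048576 → NEW=0, ERR=81213347/1048576
(1,0): OLD=34073/256 → NEW=255, ERR=-31207/256
(1,1): OLD=21807/2048 → NEW=0, ERR=21807/2048
(1,2): OLD=3061339/65536 → NEW=0, ERR=3061339/65536
(1,3): OLD=36083519/262144 → NEW=255, ERR=-30763201/262144
(1,4): OLD=1557147229/16777216 → NEW=0, ERR=1557147229/16777216
(1,5): OLD=38774189179/268435456 → NEW=255, ERR=-29676852101/268435456
(2,0): OLD=2093941/32768 → NEW=0, ERR=2093941/32768
(2,1): OLD=122079703/1048576 → NEW=0, ERR=122079703/1048576
(2,2): OLD=1563555397/16777216 → NEW=0, ERR=1563555397/16777216
(2,3): OLD=7975524445/134217728 → NEW=0, ERR=7975524445/134217728
(2,4): OLD=326150443927/4294967296 → NEW=0, ERR=326150443927/4294967296
(2,5): OLD=7248201780369/68719476736 → NEW=0, ERR=7248201780369/68719476736
(3,0): OLD=1523353253/16777216 → NEW=0, ERR=1523353253/16777216
(3,1): OLD=21686241089/134217728 → NEW=255, ERR=-12539279551/134217728
(3,2): OLD=40446013715/1073741824 → NEW=0, ERR=40446013715/1073741824
(3,3): OLD=7635584505849/68719476736 → NEW=0, ERR=7635584505849/68719476736
(3,4): OLD=83470926033753/549755813888 → NEW=255, ERR=-56716806507687/549755813888
(3,5): OLD=673529496349079/8796093022208 → NEW=0, ERR=673529496349079/8796093022208
(4,0): OLD=186525048715/2147483648 → NEW=0, ERR=186525048715/2147483648
(4,1): OLD=2320746240527/34359738368 → NEW=0, ERR=2320746240527/34359738368
(4,2): OLD=161975372271229/1099511627776 → NEW=255, ERR=-118400092811651/1099511627776
(4,3): OLD=81296315294545/17592186044416 → NEW=0, ERR=81296315294545/17592186044416
(4,4): OLD=19445319960854881/281474976710656 → NEW=0, ERR=19445319960854881/281474976710656
(4,5): OLD=444526535205796359/4503599627370496 → NEW=0, ERR=444526535205796359/4503599627370496
(5,0): OLD=46623254243741/549755813888 → NEW=0, ERR=46623254243741/549755813888
(5,1): OLD=1749507922891117/17592186044416 → NEW=0, ERR=1749507922891117/17592186044416
(5,2): OLD=10125366364423295/140737488355328 → NEW=0, ERR=10125366364423295/140737488355328
(5,3): OLD=640155132067432805/4503599627370496 → NEW=255, ERR=-508262772912043675/4503599627370496
(5,4): OLD=558533353188720101/9007199254740992 → NEW=0, ERR=558533353188720101/9007199254740992
(5,5): OLD=15606547714615730601/144115188075855872 → NEW=0, ERR=15606547714615730601/144115188075855872
(6,0): OLD=24530193469519463/281474976710656 → NEW=0, ERR=24530193469519463/281474976710656
(6,1): OLD=702540067138454491/4503599627370496 → NEW=255, ERR=-445877837841021989/4503599627370496
(6,2): OLD=418349377795579107/18014398509481984 → NEW=0, ERR=418349377795579107/18014398509481984
(6,3): OLD=28251087448339839223/288230376151711744 → NEW=0, ERR=28251087448339839223/288230376151711744
(6,4): OLD=841683821441628184855/4611686018427387904 → NEW=255, ERR=-334296113257355730665/4611686018427387904
(6,5): OLD=2951701112394150492993/73786976294838206464 → NEW=0, ERR=2951701112394150492993/73786976294838206464
Output grid:
  Row 0: ..#...  (5 black, running=5)
  Row 1: #..#.#  (3 black, running=8)
  Row 2: ......  (6 black, running=14)
  Row 3: .#..#.  (4 black, running=18)
  Row 4: ..#...  (5 black, running=23)
  Row 5: ...#..  (5 black, running=28)
  Row 6: .#..#.  (4 black, running=32)

Answer: 32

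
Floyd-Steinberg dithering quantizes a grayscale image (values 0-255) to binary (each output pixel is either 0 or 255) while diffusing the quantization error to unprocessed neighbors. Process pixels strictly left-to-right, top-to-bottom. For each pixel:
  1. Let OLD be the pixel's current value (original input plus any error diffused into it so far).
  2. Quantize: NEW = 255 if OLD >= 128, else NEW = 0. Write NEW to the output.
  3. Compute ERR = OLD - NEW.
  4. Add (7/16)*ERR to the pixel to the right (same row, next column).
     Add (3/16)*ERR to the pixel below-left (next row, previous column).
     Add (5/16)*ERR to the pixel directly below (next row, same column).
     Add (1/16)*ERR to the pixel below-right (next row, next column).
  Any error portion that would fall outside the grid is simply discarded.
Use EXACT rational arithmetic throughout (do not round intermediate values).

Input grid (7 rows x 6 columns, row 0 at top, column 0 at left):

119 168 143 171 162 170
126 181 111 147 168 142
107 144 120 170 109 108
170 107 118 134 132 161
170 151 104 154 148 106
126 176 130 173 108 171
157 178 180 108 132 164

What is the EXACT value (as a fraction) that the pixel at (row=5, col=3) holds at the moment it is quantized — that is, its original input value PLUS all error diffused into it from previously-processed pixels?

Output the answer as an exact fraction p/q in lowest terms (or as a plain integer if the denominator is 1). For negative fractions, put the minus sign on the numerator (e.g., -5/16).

(0,0): OLD=119 → NEW=0, ERR=119
(0,1): OLD=3521/16 → NEW=255, ERR=-559/16
(0,2): OLD=32695/256 → NEW=0, ERR=32695/256
(0,3): OLD=929281/4096 → NEW=255, ERR=-115199/4096
(0,4): OLD=9810439/65536 → NEW=255, ERR=-6901241/65536
(0,5): OLD=129949233/1048576 → NEW=0, ERR=129949233/1048576
(1,0): OLD=40099/256 → NEW=255, ERR=-25181/256
(1,1): OLD=324469/2048 → NEW=255, ERR=-197771/2048
(1,2): OLD=6632601/65536 → NEW=0, ERR=6632601/65536
(1,3): OLD=44754789/262144 → NEW=255, ERR=-22091931/262144
(1,4): OLD=2008255695/16777216 → NEW=0, ERR=2008255695/16777216
(1,5): OLD=60804845561/268435456 → NEW=255, ERR=-7646195719/268435456
(2,0): OLD=1905623/32768 → NEW=0, ERR=1905623/32768
(2,1): OLD=159481773/1048576 → NEW=255, ERR=-107905107/1048576
(2,2): OLD=1422176327/16777216 → NEW=0, ERR=1422176327/16777216
(2,3): OLD=28121278415/134217728 → NEW=255, ERR=-6104242225/134217728
(2,4): OLD=497791775213/4294967296 → NEW=0, ERR=497791775213/4294967296
(2,5): OLD=10808663714379/68719476736 → NEW=255, ERR=-6714802853301/68719476736
(3,0): OLD=2833311079/16777216 → NEW=255, ERR=-1444879001/16777216
(3,1): OLD=7609120091/134217728 → NEW=0, ERR=7609120091/134217728
(3,2): OLD=165714691905/1073741824 → NEW=255, ERR=-108089473215/1073741824
(3,3): OLD=7062678341955/68719476736 → NEW=0, ERR=7062678341955/68719476736
(3,4): OLD=105563922349027/549755813888 → NEW=255, ERR=-34623810192413/549755813888
(3,5): OLD=968929538323821/8796093022208 → NEW=0, ERR=968929538323821/8796093022208
(4,0): OLD=330104420393/2147483648 → NEW=255, ERR=-217503909847/2147483648
(4,1): OLD=3441041380501/34359738368 → NEW=0, ERR=3441041380501/34359738368
(4,2): OLD=153019061699375/1099511627776 → NEW=255, ERR=-127356403383505/1099511627776
(4,3): OLD=2064289612785291/17592186044416 → NEW=0, ERR=2064289612785291/17592186044416
(4,4): OLD=58190137097371451/281474976710656 → NEW=255, ERR=-13585981963845829/281474976710656
(4,5): OLD=519581022067647677/4503599627370496 → NEW=0, ERR=519581022067647677/4503599627370496
(5,0): OLD=62192043903631/549755813888 → NEW=0, ERR=62192043903631/549755813888
(5,1): OLD=4024048767356031/17592186044416 → NEW=255, ERR=-461958673970049/17592186044416
(5,2): OLD=15562103004543461/140737488355328 → NEW=0, ERR=15562103004543461/140737488355328
(5,3): OLD=1088774161463812775/4503599627370496 → NEW=255, ERR=-59643743515663705/4503599627370496
Target (5,3): original=173, with diffused error = 1088774161463812775/4503599627370496

Answer: 1088774161463812775/4503599627370496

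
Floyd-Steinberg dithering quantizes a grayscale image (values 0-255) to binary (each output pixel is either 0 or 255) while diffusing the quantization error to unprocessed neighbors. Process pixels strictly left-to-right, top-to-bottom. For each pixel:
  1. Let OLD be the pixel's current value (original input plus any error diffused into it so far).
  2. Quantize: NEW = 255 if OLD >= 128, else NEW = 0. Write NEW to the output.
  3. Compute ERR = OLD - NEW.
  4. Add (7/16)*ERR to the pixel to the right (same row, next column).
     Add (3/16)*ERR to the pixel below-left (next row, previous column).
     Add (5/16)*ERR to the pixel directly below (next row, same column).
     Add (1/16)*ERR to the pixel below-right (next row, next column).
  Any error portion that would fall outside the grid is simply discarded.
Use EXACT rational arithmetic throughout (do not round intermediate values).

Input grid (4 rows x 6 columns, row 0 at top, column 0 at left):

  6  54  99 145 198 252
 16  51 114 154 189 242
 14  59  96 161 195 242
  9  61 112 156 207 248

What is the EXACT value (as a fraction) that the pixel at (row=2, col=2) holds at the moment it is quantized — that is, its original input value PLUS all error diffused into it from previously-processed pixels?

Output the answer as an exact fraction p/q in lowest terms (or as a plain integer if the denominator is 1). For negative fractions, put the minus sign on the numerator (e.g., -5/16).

Answer: 1221079347/8388608

Derivation:
(0,0): OLD=6 → NEW=0, ERR=6
(0,1): OLD=453/8 → NEW=0, ERR=453/8
(0,2): OLD=15843/128 → NEW=0, ERR=15843/128
(0,3): OLD=407861/2048 → NEW=255, ERR=-114379/2048
(0,4): OLD=5687411/32768 → NEW=255, ERR=-2668429/32768
(0,5): OLD=113441573/524288 → NEW=255, ERR=-20251867/524288
(1,0): OLD=3647/128 → NEW=0, ERR=3647/128
(1,1): OLD=107257/1024 → NEW=0, ERR=107257/1024
(1,2): OLD=6277421/32768 → NEW=255, ERR=-2078419/32768
(1,3): OLD=13272905/131072 → NEW=0, ERR=13272905/131072
(1,4): OLD=1653577307/8388608 → NEW=255, ERR=-485517733/8388608
(1,5): OLD=26778798861/134217728 → NEW=255, ERR=-7446721779/134217728
(2,0): OLD=697027/16384 → NEW=0, ERR=697027/16384
(2,1): OLD=52550865/524288 → NEW=0, ERR=52550865/524288
(2,2): OLD=1221079347/8388608 → NEW=255, ERR=-918015693/8388608
Target (2,2): original=96, with diffused error = 1221079347/8388608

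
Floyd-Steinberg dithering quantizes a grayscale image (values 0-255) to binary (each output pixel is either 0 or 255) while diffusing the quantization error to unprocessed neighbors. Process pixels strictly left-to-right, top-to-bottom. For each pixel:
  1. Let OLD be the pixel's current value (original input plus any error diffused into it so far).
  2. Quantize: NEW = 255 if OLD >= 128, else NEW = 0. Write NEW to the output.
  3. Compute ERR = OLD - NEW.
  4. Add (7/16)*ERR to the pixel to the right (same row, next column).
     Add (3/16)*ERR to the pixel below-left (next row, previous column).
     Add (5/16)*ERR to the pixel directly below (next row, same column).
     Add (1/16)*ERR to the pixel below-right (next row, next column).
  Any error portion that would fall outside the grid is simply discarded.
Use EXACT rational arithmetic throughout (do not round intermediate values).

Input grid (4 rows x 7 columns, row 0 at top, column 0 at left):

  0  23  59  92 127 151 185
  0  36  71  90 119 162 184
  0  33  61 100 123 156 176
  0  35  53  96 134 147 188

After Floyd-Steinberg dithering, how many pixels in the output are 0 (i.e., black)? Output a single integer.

Answer: 18

Derivation:
(0,0): OLD=0 → NEW=0, ERR=0
(0,1): OLD=23 → NEW=0, ERR=23
(0,2): OLD=1105/16 → NEW=0, ERR=1105/16
(0,3): OLD=31287/256 → NEW=0, ERR=31287/256
(0,4): OLD=739201/4096 → NEW=255, ERR=-305279/4096
(0,5): OLD=7758983/65536 → NEW=0, ERR=7758983/65536
(0,6): OLD=248299441/1048576 → NEW=255, ERR=-19087439/1048576
(1,0): OLD=69/16 → NEW=0, ERR=69/16
(1,1): OLD=7427/128 → NEW=0, ERR=7427/128
(1,2): OLD=582943/4096 → NEW=255, ERR=-461537/4096
(1,3): OLD=1134371/16384 → NEW=0, ERR=1134371/16384
(1,4): OLD=163407033/1048576 → NEW=255, ERR=-103979847/1048576
(1,5): OLD=1237677481/8388608 → NEW=255, ERR=-901417559/8388608
(1,6): OLD=18615791303/134217728 → NEW=255, ERR=-15609729337/134217728
(2,0): OLD=25041/2048 → NEW=0, ERR=25041/2048
(2,1): OLD=2334635/65536 → NEW=0, ERR=2334635/65536
(2,2): OLD=60797697/1048576 → NEW=0, ERR=60797697/1048576
(2,3): OLD=1018105593/8388608 → NEW=0, ERR=1018105593/8388608
(2,4): OLD=8676435545/67108864 → NEW=255, ERR=-8436324775/67108864
(2,5): OLD=84646889091/2147483648 → NEW=0, ERR=84646889091/2147483648
(2,6): OLD=5160300934341/34359738368 → NEW=255, ERR=-3601432349499/34359738368
(3,0): OLD=11010465/1048576 → NEW=0, ERR=11010465/1048576
(3,1): OLD=523130349/8388608 → NEW=0, ERR=523130349/8388608
(3,2): OLD=8280254983/67108864 → NEW=0, ERR=8280254983/67108864
(3,3): OLD=45086825497/268435456 → NEW=255, ERR=-23364215783/268435456
(3,4): OLD=2460572592545/34359738368 → NEW=0, ERR=2460572592545/34359738368
(3,5): OLD=44843084291667/274877906944 → NEW=255, ERR=-25250781979053/274877906944
(3,6): OLD=516854778057869/4398046511104 → NEW=0, ERR=516854778057869/4398046511104
Output grid:
  Row 0: ....#.#  (5 black, running=5)
  Row 1: ..#.###  (3 black, running=8)
  Row 2: ....#.#  (5 black, running=13)
  Row 3: ...#.#.  (5 black, running=18)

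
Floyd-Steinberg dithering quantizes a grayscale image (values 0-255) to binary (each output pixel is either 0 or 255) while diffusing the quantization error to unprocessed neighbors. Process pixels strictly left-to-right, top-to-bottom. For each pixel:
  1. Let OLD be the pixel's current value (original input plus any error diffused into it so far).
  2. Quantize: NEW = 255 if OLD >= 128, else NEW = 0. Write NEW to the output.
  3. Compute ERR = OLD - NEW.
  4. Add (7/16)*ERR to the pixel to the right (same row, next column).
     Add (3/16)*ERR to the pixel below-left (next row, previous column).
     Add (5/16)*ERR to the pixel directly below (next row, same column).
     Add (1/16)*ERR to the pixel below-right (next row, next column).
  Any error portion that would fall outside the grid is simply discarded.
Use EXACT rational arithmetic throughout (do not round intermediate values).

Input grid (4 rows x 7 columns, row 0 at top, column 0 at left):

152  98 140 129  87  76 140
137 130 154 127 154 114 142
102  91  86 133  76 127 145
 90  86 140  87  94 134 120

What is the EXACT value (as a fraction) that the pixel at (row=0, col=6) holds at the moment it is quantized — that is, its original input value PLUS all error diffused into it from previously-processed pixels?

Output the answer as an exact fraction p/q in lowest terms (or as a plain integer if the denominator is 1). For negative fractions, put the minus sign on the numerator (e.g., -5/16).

(0,0): OLD=152 → NEW=255, ERR=-103
(0,1): OLD=847/16 → NEW=0, ERR=847/16
(0,2): OLD=41769/256 → NEW=255, ERR=-23511/256
(0,3): OLD=363807/4096 → NEW=0, ERR=363807/4096
(0,4): OLD=8248281/65536 → NEW=0, ERR=8248281/65536
(0,5): OLD=137429743/1048576 → NEW=255, ERR=-129957137/1048576
(0,6): OLD=1439110281/16777216 → NEW=0, ERR=1439110281/16777216
Target (0,6): original=140, with diffused error = 1439110281/16777216

Answer: 1439110281/16777216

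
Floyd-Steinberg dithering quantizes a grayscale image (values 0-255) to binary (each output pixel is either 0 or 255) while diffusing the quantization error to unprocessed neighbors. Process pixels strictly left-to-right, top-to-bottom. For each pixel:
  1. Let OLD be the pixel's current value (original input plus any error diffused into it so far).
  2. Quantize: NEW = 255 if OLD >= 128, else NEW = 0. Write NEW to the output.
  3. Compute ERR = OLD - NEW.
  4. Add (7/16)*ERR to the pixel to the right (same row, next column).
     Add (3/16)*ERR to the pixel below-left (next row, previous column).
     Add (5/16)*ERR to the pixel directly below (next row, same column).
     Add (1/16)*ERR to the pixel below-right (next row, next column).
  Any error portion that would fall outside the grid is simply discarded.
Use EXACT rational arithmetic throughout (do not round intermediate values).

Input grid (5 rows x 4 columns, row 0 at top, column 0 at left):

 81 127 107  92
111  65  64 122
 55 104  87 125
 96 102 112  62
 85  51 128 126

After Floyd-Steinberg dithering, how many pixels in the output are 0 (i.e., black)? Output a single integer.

(0,0): OLD=81 → NEW=0, ERR=81
(0,1): OLD=2599/16 → NEW=255, ERR=-1481/16
(0,2): OLD=17025/256 → NEW=0, ERR=17025/256
(0,3): OLD=496007/4096 → NEW=0, ERR=496007/4096
(1,0): OLD=30453/256 → NEW=0, ERR=30453/256
(1,1): OLD=216371/2048 → NEW=0, ERR=216371/2048
(1,2): OLD=9694383/65536 → NEW=255, ERR=-7017297/65536
(1,3): OLD=122844153/1048576 → NEW=0, ERR=122844153/1048576
(2,0): OLD=3669473/32768 → NEW=0, ERR=3669473/32768
(2,1): OLD=181787963/1048576 → NEW=255, ERR=-85598917/1048576
(2,2): OLD=97294503/2097152 → NEW=0, ERR=97294503/2097152
(2,3): OLD=5879253547/33554432 → NEW=255, ERR=-2677126613/33554432
(3,0): OLD=1940931665/16777216 → NEW=0, ERR=1940931665/16777216
(3,1): OLD=38332863055/268435456 → NEW=255, ERR=-30118178225/268435456
(3,2): OLD=246313210033/4294967296 → NEW=0, ERR=246313210033/4294967296
(3,3): OLD=4470698137687/68719476736 → NEW=0, ERR=4470698137687/68719476736
(4,0): OLD=429992218685/4294967296 → NEW=0, ERR=429992218685/4294967296
(4,1): OLD=2670501361335/34359738368 → NEW=0, ERR=2670501361335/34359738368
(4,2): OLD=203531405004119/1099511627776 → NEW=255, ERR=-76844060078761/1099511627776
(4,3): OLD=2099419053828497/17592186044416 → NEW=0, ERR=2099419053828497/17592186044416
Output grid:
  Row 0: .#..  (3 black, running=3)
  Row 1: ..#.  (3 black, running=6)
  Row 2: .#.#  (2 black, running=8)
  Row 3: .#..  (3 black, running=11)
  Row 4: ..#.  (3 black, running=14)

Answer: 14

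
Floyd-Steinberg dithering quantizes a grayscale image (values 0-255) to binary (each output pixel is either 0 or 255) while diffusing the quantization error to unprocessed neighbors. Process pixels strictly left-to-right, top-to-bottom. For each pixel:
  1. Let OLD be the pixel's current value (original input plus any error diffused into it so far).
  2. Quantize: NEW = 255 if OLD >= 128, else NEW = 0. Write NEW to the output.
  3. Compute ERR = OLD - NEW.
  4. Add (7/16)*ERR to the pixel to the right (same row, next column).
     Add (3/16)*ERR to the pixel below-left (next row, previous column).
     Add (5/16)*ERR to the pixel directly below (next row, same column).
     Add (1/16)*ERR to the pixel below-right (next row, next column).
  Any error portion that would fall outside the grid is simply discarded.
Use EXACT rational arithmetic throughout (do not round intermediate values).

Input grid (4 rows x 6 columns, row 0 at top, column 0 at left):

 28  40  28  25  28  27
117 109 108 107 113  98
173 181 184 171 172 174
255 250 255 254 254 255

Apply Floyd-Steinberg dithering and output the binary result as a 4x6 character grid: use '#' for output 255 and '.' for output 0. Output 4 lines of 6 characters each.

Answer: ......
#.#.#.
####.#
######

Derivation:
(0,0): OLD=28 → NEW=0, ERR=28
(0,1): OLD=209/4 → NEW=0, ERR=209/4
(0,2): OLD=3255/64 → NEW=0, ERR=3255/64
(0,3): OLD=48385/1024 → NEW=0, ERR=48385/1024
(0,4): OLD=797447/16384 → NEW=0, ERR=797447/16384
(0,5): OLD=12660017/262144 → NEW=0, ERR=12660017/262144
(1,0): OLD=8675/64 → NEW=255, ERR=-7645/64
(1,1): OLD=43189/512 → NEW=0, ERR=43189/512
(1,2): OLD=2833177/16384 → NEW=255, ERR=-1344743/16384
(1,3): OLD=6433157/65536 → NEW=0, ERR=6433157/65536
(1,4): OLD=768247119/4194304 → NEW=255, ERR=-301300401/4194304
(1,5): OLD=5684513657/67108864 → NEW=0, ERR=5684513657/67108864
(2,0): OLD=1240983/8192 → NEW=255, ERR=-847977/8192
(2,1): OLD=36495277/262144 → NEW=255, ERR=-30351443/262144
(2,2): OLD=551023047/4194304 → NEW=255, ERR=-518524473/4194304
(2,3): OLD=4328199631/33554432 → NEW=255, ERR=-4228180529/33554432
(2,4): OLD=125026127981/1073741824 → NEW=0, ERR=125026127981/1073741824
(2,5): OLD=4242108323787/17179869184 → NEW=255, ERR=-138758318133/17179869184
(3,0): OLD=842816871/4194304 → NEW=255, ERR=-226730649/4194304
(3,1): OLD=5386124187/33554432 → NEW=255, ERR=-3170255973/33554432
(3,2): OLD=38699892769/268435456 → NEW=255, ERR=-29751148511/268435456
(3,3): OLD=3096481848643/17179869184 → NEW=255, ERR=-1284384793277/17179869184
(3,4): OLD=34124640832035/137438953472 → NEW=255, ERR=-922292303325/137438953472
(3,5): OLD=564747895698733/2199023255552 → NEW=255, ERR=3996965532973/2199023255552
Row 0: ......
Row 1: #.#.#.
Row 2: ####.#
Row 3: ######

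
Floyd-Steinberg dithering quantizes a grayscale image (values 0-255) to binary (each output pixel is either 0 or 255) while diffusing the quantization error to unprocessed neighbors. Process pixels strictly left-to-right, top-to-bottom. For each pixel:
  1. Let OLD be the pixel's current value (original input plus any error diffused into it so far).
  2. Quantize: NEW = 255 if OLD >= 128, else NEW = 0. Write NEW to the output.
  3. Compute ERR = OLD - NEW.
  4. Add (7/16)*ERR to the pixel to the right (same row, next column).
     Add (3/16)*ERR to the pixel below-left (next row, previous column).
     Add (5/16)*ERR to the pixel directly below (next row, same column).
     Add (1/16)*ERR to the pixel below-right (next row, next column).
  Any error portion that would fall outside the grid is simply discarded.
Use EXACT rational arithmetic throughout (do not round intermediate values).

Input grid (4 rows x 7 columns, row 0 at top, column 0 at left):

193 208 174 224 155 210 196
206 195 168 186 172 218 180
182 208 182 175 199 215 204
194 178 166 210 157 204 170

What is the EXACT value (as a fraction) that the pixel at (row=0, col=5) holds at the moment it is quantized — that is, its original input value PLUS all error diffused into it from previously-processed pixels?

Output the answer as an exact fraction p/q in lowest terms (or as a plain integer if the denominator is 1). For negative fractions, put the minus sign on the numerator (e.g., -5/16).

Answer: 137562831/524288

Derivation:
(0,0): OLD=193 → NEW=255, ERR=-62
(0,1): OLD=1447/8 → NEW=255, ERR=-593/8
(0,2): OLD=18121/128 → NEW=255, ERR=-14519/128
(0,3): OLD=357119/2048 → NEW=255, ERR=-165121/2048
(0,4): OLD=3923193/32768 → NEW=0, ERR=3923193/32768
(0,5): OLD=137562831/524288 → NEW=255, ERR=3869391/524288
Target (0,5): original=210, with diffused error = 137562831/524288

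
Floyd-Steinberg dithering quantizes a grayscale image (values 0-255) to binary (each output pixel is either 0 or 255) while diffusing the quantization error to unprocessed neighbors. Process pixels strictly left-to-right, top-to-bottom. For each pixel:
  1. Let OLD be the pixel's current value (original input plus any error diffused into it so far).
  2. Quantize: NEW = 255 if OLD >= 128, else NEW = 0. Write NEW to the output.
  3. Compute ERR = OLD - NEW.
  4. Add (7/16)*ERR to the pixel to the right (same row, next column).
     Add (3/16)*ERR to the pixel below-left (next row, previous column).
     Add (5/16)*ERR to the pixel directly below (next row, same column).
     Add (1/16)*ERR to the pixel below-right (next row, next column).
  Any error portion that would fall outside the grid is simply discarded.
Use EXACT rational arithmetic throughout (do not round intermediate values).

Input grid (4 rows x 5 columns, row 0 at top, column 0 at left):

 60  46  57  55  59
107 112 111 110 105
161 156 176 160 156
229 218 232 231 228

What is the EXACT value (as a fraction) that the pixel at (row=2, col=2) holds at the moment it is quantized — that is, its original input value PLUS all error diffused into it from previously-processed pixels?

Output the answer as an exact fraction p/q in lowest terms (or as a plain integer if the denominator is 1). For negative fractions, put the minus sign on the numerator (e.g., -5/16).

Answer: 840598391/4194304

Derivation:
(0,0): OLD=60 → NEW=0, ERR=60
(0,1): OLD=289/4 → NEW=0, ERR=289/4
(0,2): OLD=5671/64 → NEW=0, ERR=5671/64
(0,3): OLD=96017/1024 → NEW=0, ERR=96017/1024
(0,4): OLD=1638775/16384 → NEW=0, ERR=1638775/16384
(1,0): OLD=8915/64 → NEW=255, ERR=-7405/64
(1,1): OLD=53413/512 → NEW=0, ERR=53413/512
(1,2): OLD=3382121/16384 → NEW=255, ERR=-795799/16384
(1,3): OLD=9328677/65536 → NEW=255, ERR=-7383003/65536
(1,4): OLD=97340047/1048576 → NEW=0, ERR=97340047/1048576
(2,0): OLD=1182951/8192 → NEW=255, ERR=-906009/8192
(2,1): OLD=32473341/262144 → NEW=0, ERR=32473341/262144
(2,2): OLD=840598391/4194304 → NEW=255, ERR=-228949129/4194304
Target (2,2): original=176, with diffused error = 840598391/4194304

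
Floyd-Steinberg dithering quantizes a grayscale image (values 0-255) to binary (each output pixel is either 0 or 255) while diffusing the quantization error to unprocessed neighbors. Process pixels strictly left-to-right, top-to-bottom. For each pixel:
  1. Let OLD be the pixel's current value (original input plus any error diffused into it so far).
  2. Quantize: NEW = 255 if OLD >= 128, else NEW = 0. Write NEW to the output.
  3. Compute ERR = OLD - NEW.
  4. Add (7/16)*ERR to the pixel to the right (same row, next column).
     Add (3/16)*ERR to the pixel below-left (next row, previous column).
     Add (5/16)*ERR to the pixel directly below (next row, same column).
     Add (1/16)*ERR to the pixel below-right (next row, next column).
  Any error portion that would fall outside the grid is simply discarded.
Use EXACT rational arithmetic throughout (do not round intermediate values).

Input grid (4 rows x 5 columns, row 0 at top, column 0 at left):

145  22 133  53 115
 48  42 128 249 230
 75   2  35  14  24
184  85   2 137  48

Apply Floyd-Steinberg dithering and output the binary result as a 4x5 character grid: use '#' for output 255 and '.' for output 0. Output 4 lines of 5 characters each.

Answer: #...#
..###
.....
#..#.

Derivation:
(0,0): OLD=145 → NEW=255, ERR=-110
(0,1): OLD=-209/8 → NEW=0, ERR=-209/8
(0,2): OLD=15561/128 → NEW=0, ERR=15561/128
(0,3): OLD=217471/2048 → NEW=0, ERR=217471/2048
(0,4): OLD=5290617/32768 → NEW=255, ERR=-3065223/32768
(1,0): OLD=1117/128 → NEW=0, ERR=1117/128
(1,1): OLD=54859/1024 → NEW=0, ERR=54859/1024
(1,2): OLD=6806119/32768 → NEW=255, ERR=-1549721/32768
(1,3): OLD=32971323/131072 → NEW=255, ERR=-452037/131072
(1,4): OLD=431794385/2097152 → NEW=255, ERR=-102979375/2097152
(2,0): OLD=1438057/16384 → NEW=0, ERR=1438057/16384
(2,1): OLD=25595603/524288 → NEW=0, ERR=25595603/524288
(2,2): OLD=371456185/8388608 → NEW=0, ERR=371456185/8388608
(2,3): OLD=2702108571/134217728 → NEW=0, ERR=2702108571/134217728
(2,4): OLD=37038081661/2147483648 → NEW=0, ERR=37038081661/2147483648
(3,0): OLD=1850379801/8388608 → NEW=255, ERR=-288715239/8388608
(3,1): OLD=6642901093/67108864 → NEW=0, ERR=6642901093/67108864
(3,2): OLD=141670877479/2147483648 → NEW=0, ERR=141670877479/2147483648
(3,3): OLD=765169501599/4294967296 → NEW=255, ERR=-330047158881/4294967296
(3,4): OLD=1445053062043/68719476736 → NEW=0, ERR=1445053062043/68719476736
Row 0: #...#
Row 1: ..###
Row 2: .....
Row 3: #..#.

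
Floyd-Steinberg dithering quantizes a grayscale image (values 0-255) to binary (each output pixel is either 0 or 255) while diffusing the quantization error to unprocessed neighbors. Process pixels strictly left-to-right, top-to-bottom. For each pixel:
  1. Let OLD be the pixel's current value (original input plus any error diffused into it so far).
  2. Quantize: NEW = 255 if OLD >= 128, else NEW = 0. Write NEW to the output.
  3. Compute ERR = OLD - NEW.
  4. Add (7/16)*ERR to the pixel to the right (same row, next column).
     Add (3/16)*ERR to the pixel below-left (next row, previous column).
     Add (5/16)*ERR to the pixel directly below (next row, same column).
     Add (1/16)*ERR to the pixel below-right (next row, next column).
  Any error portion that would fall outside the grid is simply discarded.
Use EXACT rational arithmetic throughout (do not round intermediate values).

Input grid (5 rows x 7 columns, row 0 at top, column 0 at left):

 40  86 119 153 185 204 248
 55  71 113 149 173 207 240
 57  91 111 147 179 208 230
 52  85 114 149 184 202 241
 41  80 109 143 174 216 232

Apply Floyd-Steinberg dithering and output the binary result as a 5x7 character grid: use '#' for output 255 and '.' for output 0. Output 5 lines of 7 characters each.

(0,0): OLD=40 → NEW=0, ERR=40
(0,1): OLD=207/2 → NEW=0, ERR=207/2
(0,2): OLD=5257/32 → NEW=255, ERR=-2903/32
(0,3): OLD=58015/512 → NEW=0, ERR=58015/512
(0,4): OLD=1921625/8192 → NEW=255, ERR=-167335/8192
(0,5): OLD=25567343/131072 → NEW=255, ERR=-7856017/131072
(0,6): OLD=465101577/2097152 → NEW=255, ERR=-69672183/2097152
(1,0): OLD=2781/32 → NEW=0, ERR=2781/32
(1,1): OLD=32475/256 → NEW=0, ERR=32475/256
(1,2): OLD=1375143/8192 → NEW=255, ERR=-713817/8192
(1,3): OLD=4482259/32768 → NEW=255, ERR=-3873581/32768
(1,4): OLD=232244017/2097152 → NEW=0, ERR=232244017/2097152
(1,5): OLD=3845569937/16777216 → NEW=255, ERR=-432620143/16777216
(1,6): OLD=57603710943/268435456 → NEW=255, ERR=-10847330337/268435456
(2,0): OLD=442137/4096 → NEW=0, ERR=442137/4096
(2,1): OLD=21883955/131072 → NEW=255, ERR=-11539405/131072
(2,2): OLD=65046905/2097152 → NEW=0, ERR=65046905/2097152
(2,3): OLD=2331139409/16777216 → NEW=255, ERR=-1947050671/16777216
(2,4): OLD=20214609353/134217728 → NEW=255, ERR=-14010911287/134217728
(2,5): OLD=659776071275/4294967296 → NEW=255, ERR=-435440589205/4294967296
(2,6): OLD=11778858341277/68719476736 → NEW=255, ERR=-5744608226403/68719476736
(3,0): OLD=145175609/2097152 → NEW=0, ERR=145175609/2097152
(3,1): OLD=1683359221/16777216 → NEW=0, ERR=1683359221/16777216
(3,2): OLD=18834418439/134217728 → NEW=255, ERR=-15391102201/134217728
(3,3): OLD=24121397341/536870912 → NEW=0, ERR=24121397341/536870912
(3,4): OLD=9948669425209/68719476736 → NEW=255, ERR=-7574797142471/68719476736
(3,5): OLD=54917555209451/549755813888 → NEW=0, ERR=54917555209451/549755813888
(3,6): OLD=2218760580343925/8796093022208 → NEW=255, ERR=-24243140319115/8796093022208
(4,0): OLD=21862955719/268435456 → NEW=0, ERR=21862955719/268435456
(4,1): OLD=557542676139/4294967296 → NEW=255, ERR=-537673984341/4294967296
(4,2): OLD=2273982218437/68719476736 → NEW=0, ERR=2273982218437/68719476736
(4,3): OLD=78990548422471/549755813888 → NEW=255, ERR=-61197184118969/549755813888
(4,4): OLD=494300493919053/4398046511104 → NEW=0, ERR=494300493919053/4398046511104
(4,5): OLD=40670605361180037/140737488355328 → NEW=255, ERR=4782545830571397/140737488355328
(4,6): OLD=568014820497067571/2251799813685248 → NEW=255, ERR=-6194131992670669/2251799813685248
Row 0: ..#.###
Row 1: ..##.##
Row 2: .#.####
Row 3: ..#.#.#
Row 4: .#.#.##

Answer: ..#.###
..##.##
.#.####
..#.#.#
.#.#.##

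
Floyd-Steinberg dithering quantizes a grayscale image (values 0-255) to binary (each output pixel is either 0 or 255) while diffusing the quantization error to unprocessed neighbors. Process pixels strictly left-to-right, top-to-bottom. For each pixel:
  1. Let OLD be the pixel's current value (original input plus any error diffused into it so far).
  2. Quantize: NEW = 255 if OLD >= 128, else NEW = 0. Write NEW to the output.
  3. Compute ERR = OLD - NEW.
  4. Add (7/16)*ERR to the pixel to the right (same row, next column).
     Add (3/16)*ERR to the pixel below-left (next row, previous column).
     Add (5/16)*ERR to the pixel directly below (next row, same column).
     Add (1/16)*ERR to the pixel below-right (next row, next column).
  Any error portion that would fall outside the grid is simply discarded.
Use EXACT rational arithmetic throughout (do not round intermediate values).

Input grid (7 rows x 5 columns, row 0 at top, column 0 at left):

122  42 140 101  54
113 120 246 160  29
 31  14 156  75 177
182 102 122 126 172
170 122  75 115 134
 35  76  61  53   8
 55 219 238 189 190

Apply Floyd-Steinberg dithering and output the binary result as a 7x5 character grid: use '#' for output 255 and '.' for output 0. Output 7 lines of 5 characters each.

(0,0): OLD=122 → NEW=0, ERR=122
(0,1): OLD=763/8 → NEW=0, ERR=763/8
(0,2): OLD=23261/128 → NEW=255, ERR=-9379/128
(0,3): OLD=141195/2048 → NEW=0, ERR=141195/2048
(0,4): OLD=2757837/32768 → NEW=0, ERR=2757837/32768
(1,0): OLD=21633/128 → NEW=255, ERR=-11007/128
(1,1): OLD=108615/1024 → NEW=0, ERR=108615/1024
(1,2): OLD=9450131/32768 → NEW=255, ERR=1094291/32768
(1,3): OLD=27178551/131072 → NEW=255, ERR=-6244809/131072
(1,4): OLD=81296965/2097152 → NEW=0, ERR=81296965/2097152
(2,0): OLD=393469/16384 → NEW=0, ERR=393469/16384
(2,1): OLD=30692079/524288 → NEW=0, ERR=30692079/524288
(2,2): OLD=1591683853/8388608 → NEW=255, ERR=-547411187/8388608
(2,3): OLD=5491814487/134217728 → NEW=0, ERR=5491814487/134217728
(2,4): OLD=438167651489/2147483648 → NEW=255, ERR=-109440678751/2147483648
(3,0): OLD=1681757933/8388608 → NEW=255, ERR=-457337107/8388608
(3,1): OLD=5751718697/67108864 → NEW=0, ERR=5751718697/67108864
(3,2): OLD=323056787539/2147483648 → NEW=255, ERR=-224551542701/2147483648
(3,3): OLD=341044011787/4294967296 → NEW=0, ERR=341044011787/4294967296
(3,4): OLD=13288389357175/68719476736 → NEW=255, ERR=-4235077210505/68719476736
(4,0): OLD=181497781891/1073741824 → NEW=255, ERR=-92306383229/1073741824
(4,1): OLD=3029140779715/34359738368 → NEW=0, ERR=3029140779715/34359738368
(4,2): OLD=55601484339277/549755813888 → NEW=0, ERR=55601484339277/549755813888
(4,3): OLD=1459902207488963/8796093022208 → NEW=255, ERR=-783101513174077/8796093022208
(4,4): OLD=11365121568811989/140737488355328 → NEW=0, ERR=11365121568811989/140737488355328
(5,0): OLD=13559854508585/549755813888 → NEW=0, ERR=13559854508585/549755813888
(5,1): OLD=562648449214843/4398046511104 → NEW=0, ERR=562648449214843/4398046511104
(5,2): OLD=19336339325909779/140737488355328 → NEW=255, ERR=-16551720204698861/140737488355328
(5,3): OLD=-2708856916052291/562949953421312 → NEW=0, ERR=-2708856916052291/562949953421312
(5,4): OLD=230279530158660751/9007199254740992 → NEW=0, ERR=230279530158660751/9007199254740992
(6,0): OLD=6100620457759449/70368744177664 → NEW=0, ERR=6100620457759449/70368744177664
(6,1): OLD=622392759620177655/2251799813685248 → NEW=255, ERR=48183807130439415/2251799813685248
(6,2): OLD=7843572447055963533/36028797018963968 → NEW=255, ERR=-1343770792779848307/36028797018963968
(6,3): OLD=97203966412252388559/576460752303423488 → NEW=255, ERR=-49793525425120600881/576460752303423488
(6,4): OLD=1474801589195297091689/9223372036854775808 → NEW=255, ERR=-877158280202670739351/9223372036854775808
Row 0: ..#..
Row 1: #.##.
Row 2: ..#.#
Row 3: #.#.#
Row 4: #..#.
Row 5: ..#..
Row 6: .####

Answer: ..#..
#.##.
..#.#
#.#.#
#..#.
..#..
.####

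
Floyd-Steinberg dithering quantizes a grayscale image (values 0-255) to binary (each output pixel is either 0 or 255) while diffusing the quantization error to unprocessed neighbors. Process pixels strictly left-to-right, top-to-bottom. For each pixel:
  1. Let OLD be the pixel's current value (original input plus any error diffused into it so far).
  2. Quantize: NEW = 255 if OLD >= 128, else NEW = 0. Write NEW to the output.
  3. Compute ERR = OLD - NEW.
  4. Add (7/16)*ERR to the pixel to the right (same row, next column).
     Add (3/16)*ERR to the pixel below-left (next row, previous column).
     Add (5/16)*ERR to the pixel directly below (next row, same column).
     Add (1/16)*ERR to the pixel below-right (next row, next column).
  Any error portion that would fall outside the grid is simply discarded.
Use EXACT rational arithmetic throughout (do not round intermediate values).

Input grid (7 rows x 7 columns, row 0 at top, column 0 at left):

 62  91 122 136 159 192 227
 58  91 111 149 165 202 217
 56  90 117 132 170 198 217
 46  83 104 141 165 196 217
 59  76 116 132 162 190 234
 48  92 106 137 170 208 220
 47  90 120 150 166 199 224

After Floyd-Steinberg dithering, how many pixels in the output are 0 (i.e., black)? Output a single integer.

Answer: 21

Derivation:
(0,0): OLD=62 → NEW=0, ERR=62
(0,1): OLD=945/8 → NEW=0, ERR=945/8
(0,2): OLD=22231/128 → NEW=255, ERR=-10409/128
(0,3): OLD=205665/2048 → NEW=0, ERR=205665/2048
(0,4): OLD=6649767/32768 → NEW=255, ERR=-1706073/32768
(0,5): OLD=88720785/524288 → NEW=255, ERR=-44972655/524288
(0,6): OLD=1589405431/8388608 → NEW=255, ERR=-549689609/8388608
(1,0): OLD=12739/128 → NEW=0, ERR=12739/128
(1,1): OLD=163925/1024 → NEW=255, ERR=-97195/1024
(1,2): OLD=2302713/32768 → NEW=0, ERR=2302713/32768
(1,3): OLD=25727045/131072 → NEW=255, ERR=-7696315/131072
(1,4): OLD=949869935/8388608 → NEW=0, ERR=949869935/8388608
(1,5): OLD=14038717343/67108864 → NEW=255, ERR=-3074042977/67108864
(1,6): OLD=183739590769/1073741824 → NEW=255, ERR=-90064574351/1073741824
(2,0): OLD=1135479/16384 → NEW=0, ERR=1135479/16384
(2,1): OLD=57700749/524288 → NEW=0, ERR=57700749/524288
(2,2): OLD=1427469799/8388608 → NEW=255, ERR=-711625241/8388608
(2,3): OLD=6855823471/67108864 → NEW=0, ERR=6855823471/67108864
(2,4): OLD=127679514783/536870912 → NEW=255, ERR=-9222567777/536870912
(2,5): OLD=2877964340021/17179869184 → NEW=255, ERR=-1502902301899/17179869184
(2,6): OLD=41136068743363/274877906944 → NEW=255, ERR=-28957797527357/274877906944
(3,0): OLD=740654855/8388608 → NEW=0, ERR=740654855/8388608
(3,1): OLD=9693602427/67108864 → NEW=255, ERR=-7419157893/67108864
(3,2): OLD=29611600545/536870912 → NEW=0, ERR=29611600545/536870912
(3,3): OLD=404870800343/2147483648 → NEW=255, ERR=-142737529897/2147483648
(3,4): OLD=33132326030087/274877906944 → NEW=0, ERR=33132326030087/274877906944
(3,5): OLD=441057933475589/2199023255552 → NEW=255, ERR=-119692996690171/2199023255552
(3,6): OLD=5446474370707995/35184372088832 → NEW=255, ERR=-3525540511944165/35184372088832
(4,0): OLD=70719488137/1073741824 → NEW=0, ERR=70719488137/1073741824
(4,1): OLD=1479647268213/17179869184 → NEW=0, ERR=1479647268213/17179869184
(4,2): OLD=41656219032059/274877906944 → NEW=255, ERR=-28437647238661/274877906944
(4,3): OLD=202342353615161/2199023255552 → NEW=0, ERR=202342353615161/2199023255552
(4,4): OLD=3968157787107675/17592186044416 → NEW=255, ERR=-517849654218405/17592186044416
(4,5): OLD=83799472451796571/562949953421312 → NEW=255, ERR=-59752765670637989/562949953421312
(4,6): OLD=1376730617806709229/9007199254740992 → NEW=255, ERR=-920105192152243731/9007199254740992
(5,0): OLD=23290640388911/274877906944 → NEW=0, ERR=23290640388911/274877906944
(5,1): OLD=309408895224037/2199023255552 → NEW=255, ERR=-251342034941723/2199023255552
(5,2): OLD=814532609227219/17592186044416 → NEW=0, ERR=814532609227219/17592186044416
(5,3): OLD=24491967916313663/140737488355328 → NEW=255, ERR=-11396091614294977/140737488355328
(5,4): OLD=1001818708944331733/9007199254740992 → NEW=0, ERR=1001818708944331733/9007199254740992
(5,5): OLD=14591507114660374917/72057594037927936 → NEW=255, ERR=-3783179365011248763/72057594037927936
(5,6): OLD=182707913766496181547/1152921504606846976 → NEW=255, ERR=-111287069908249797333/1152921504606846976
(6,0): OLD=1831264998906375/35184372088832 → NEW=0, ERR=1831264998906375/35184372088832
(6,1): OLD=51245385630068787/562949953421312 → NEW=0, ERR=51245385630068787/562949953421312
(6,2): OLD=1368810167139134777/9007199254740992 → NEW=255, ERR=-928025642819818183/9007199254740992
(6,3): OLD=7448423108911296103/72057594037927936 → NEW=0, ERR=7448423108911296103/72057594037927936
(6,4): OLD=33301542860417020693/144115188075855872 → NEW=255, ERR=-3447830098926226667/144115188075855872
(6,5): OLD=2969540820947557247017/18446744073709551616 → NEW=255, ERR=-1734378917848378415063/18446744073709551616
(6,6): OLD=44101018825133520616335/295147905179352825856 → NEW=255, ERR=-31161696995601449976945/295147905179352825856
Output grid:
  Row 0: ..#.###  (3 black, running=3)
  Row 1: .#.#.##  (3 black, running=6)
  Row 2: ..#.###  (3 black, running=9)
  Row 3: .#.#.##  (3 black, running=12)
  Row 4: ..#.###  (3 black, running=15)
  Row 5: .#.#.##  (3 black, running=18)
  Row 6: ..#.###  (3 black, running=21)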